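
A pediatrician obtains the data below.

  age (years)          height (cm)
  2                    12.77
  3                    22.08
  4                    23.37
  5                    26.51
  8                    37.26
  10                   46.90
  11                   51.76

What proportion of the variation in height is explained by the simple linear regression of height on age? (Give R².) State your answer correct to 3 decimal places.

0.985

n = 7, Σx = 43, Σy = 220.65, Σxy = 1654.25, Σx² = 339, Σy² = 8166.5515
Sxx = Σx² − (Σx)²/n = 339 − 264.142857 = 74.857143
Sxy = Σxy − (Σx)(Σy)/n = 1654.25 − 1355.421429 = 298.828571
Syy = Σy² − (Σy)²/n = 8166.5515 − 6955.203214 = 1211.348286
R² = Sxy²/(Sxx·Syy) = (298.828571)²/(74.857143·1211.348286) = 0.984786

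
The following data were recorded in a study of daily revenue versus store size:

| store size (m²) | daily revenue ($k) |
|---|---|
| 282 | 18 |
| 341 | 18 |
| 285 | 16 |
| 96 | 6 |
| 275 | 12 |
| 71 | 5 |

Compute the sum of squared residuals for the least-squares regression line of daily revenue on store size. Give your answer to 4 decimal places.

16.3925

n = 6, Σx = 1350, Σy = 75, Σxy = 20005, Σx² = 366912, Σy² = 1109
Sxx = Σx² − (Σx)²/n = 366912 − 303750 = 63162
Sxy = Σxy − (Σx)(Σy)/n = 20005 − 16875 = 3130
Syy = Σy² − (Σy)²/n = 1109 − 937.5 = 171.5
b = Sxy/Sxx = 3130/63162 = 0.049555
SSE = Syy − b·Sxy = 171.5 − 0.049555·3130 = 16.392499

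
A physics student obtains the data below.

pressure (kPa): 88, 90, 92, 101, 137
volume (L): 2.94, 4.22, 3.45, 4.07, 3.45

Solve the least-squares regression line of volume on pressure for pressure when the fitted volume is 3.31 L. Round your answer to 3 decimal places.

n = 5, Σx = 508, Σy = 18.13, Σxy = 1839.64, Σx² = 53278
Sxx = Σx² − (Σx)²/n = 53278 − 51612.8 = 1665.2
Sxy = Σxy − (Σx)(Σy)/n = 1839.64 − 1842.008 = -2.368
b = Sxy/Sxx = -2.368/1665.2 = -0.001422
a = ȳ − b·x̄ = 3.626 − (-0.001422)·101.6 = 3.770480
Set a + b·x = 3.31: x = (3.31 − 3.770480) / (-0.001422) = 323.814189

323.814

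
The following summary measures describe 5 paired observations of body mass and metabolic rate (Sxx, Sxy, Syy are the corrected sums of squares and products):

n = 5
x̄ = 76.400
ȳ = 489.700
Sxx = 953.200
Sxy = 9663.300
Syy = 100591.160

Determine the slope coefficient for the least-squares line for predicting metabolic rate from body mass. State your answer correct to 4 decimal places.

10.1377

b = Sxy/Sxx = 9663.3/953.2 = 10.137747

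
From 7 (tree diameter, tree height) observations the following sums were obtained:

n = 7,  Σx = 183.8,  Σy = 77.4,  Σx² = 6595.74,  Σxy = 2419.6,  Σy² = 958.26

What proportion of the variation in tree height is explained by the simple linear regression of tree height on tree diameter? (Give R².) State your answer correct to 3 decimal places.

0.827

Sxx = Σx² − (Σx)²/n = 6595.74 − 4826.062857 = 1769.677143
Sxy = Σxy − (Σx)(Σy)/n = 2419.6 − 2032.302857 = 387.297143
Syy = Σy² − (Σy)²/n = 958.26 − 855.822857 = 102.437143
R² = Sxy²/(Sxx·Syy) = (387.297143)²/(1769.677143·102.437143) = 0.827441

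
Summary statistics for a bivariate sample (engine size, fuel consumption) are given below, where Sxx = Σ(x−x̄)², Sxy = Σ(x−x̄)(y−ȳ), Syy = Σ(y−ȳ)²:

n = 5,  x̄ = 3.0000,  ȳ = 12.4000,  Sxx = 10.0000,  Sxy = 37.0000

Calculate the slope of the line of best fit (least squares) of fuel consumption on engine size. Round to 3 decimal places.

b = Sxy/Sxx = 37/10 = 3.7

3.700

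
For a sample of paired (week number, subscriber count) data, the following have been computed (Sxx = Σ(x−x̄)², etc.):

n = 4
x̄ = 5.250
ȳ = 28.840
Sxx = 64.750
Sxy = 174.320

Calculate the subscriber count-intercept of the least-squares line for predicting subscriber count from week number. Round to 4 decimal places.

14.7059

b = Sxy/Sxx = 174.32/64.75 = 2.692201
a = ȳ − b·x̄ = 28.84 − 2.692201·5.25 = 14.705946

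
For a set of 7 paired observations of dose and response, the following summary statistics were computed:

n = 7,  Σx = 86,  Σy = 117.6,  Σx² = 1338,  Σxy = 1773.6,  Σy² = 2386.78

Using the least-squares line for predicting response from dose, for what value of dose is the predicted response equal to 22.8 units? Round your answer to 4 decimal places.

17.4213

Sxx = Σx² − (Σx)²/n = 1338 − 1056.571429 = 281.428571
Sxy = Σxy − (Σx)(Σy)/n = 1773.6 − 1444.8 = 328.8
b = Sxy/Sxx = 328.8/281.428571 = 1.168325
a = ȳ − b·x̄ = 16.8 − 1.168325·12.285714 = 2.446294
Set a + b·x = 22.8: x = (22.8 − 2.446294) / 1.168325 = 17.421272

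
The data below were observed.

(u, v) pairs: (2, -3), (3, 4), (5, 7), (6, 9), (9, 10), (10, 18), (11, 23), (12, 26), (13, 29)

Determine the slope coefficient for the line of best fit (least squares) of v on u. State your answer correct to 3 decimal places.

2.612

n = 9, Σx = 71, Σy = 123, Σxy = 1307, Σx² = 689
Sxx = Σx² − (Σx)²/n = 689 − 560.111111 = 128.888889
Sxy = Σxy − (Σx)(Σy)/n = 1307 − 970.333333 = 336.666667
b = Sxy/Sxx = 336.666667/128.888889 = 2.612069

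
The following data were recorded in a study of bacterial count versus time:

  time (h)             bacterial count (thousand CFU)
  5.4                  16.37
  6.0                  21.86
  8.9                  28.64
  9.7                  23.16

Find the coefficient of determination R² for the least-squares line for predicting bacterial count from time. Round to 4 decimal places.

0.5566

n = 4, Σx = 30, Σy = 90.03, Σxy = 699.106, Σx² = 238.46, Σy² = 2102.4717
Sxx = Σx² − (Σx)²/n = 238.46 − 225 = 13.46
Sxy = Σxy − (Σx)(Σy)/n = 699.106 − 675.225 = 23.881
Syy = Σy² − (Σy)²/n = 2102.4717 − 2026.350225 = 76.121475
R² = Sxy²/(Sxx·Syy) = (23.881)²/(13.46·76.121475) = 0.556612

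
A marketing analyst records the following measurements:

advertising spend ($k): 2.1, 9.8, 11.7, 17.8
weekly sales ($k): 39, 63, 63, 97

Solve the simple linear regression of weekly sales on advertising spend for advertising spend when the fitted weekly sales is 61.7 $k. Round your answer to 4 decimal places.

9.2917

n = 4, Σx = 41.4, Σy = 262, Σxy = 3163, Σx² = 554.18
Sxx = Σx² − (Σx)²/n = 554.18 − 428.49 = 125.69
Sxy = Σxy − (Σx)(Σy)/n = 3163 − 2711.7 = 451.3
b = Sxy/Sxx = 451.3/125.69 = 3.590580
a = ȳ − b·x̄ = 65.5 − 3.590580·10.35 = 28.337497
Set a + b·x = 61.7: x = (61.7 − 28.337497) / 3.590580 = 9.291675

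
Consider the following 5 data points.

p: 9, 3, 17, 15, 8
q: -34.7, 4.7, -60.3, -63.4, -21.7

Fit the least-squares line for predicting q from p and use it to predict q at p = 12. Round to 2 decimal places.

-42.93

n = 5, Σx = 52, Σy = -175.4, Σxy = -2447.9, Σx² = 668
Sxx = Σx² − (Σx)²/n = 668 − 540.8 = 127.2
Sxy = Σxy − (Σx)(Σy)/n = -2447.9 − (-1824.16) = -623.74
b = Sxy/Sxx = -623.74/127.2 = -4.903616
a = ȳ − b·x̄ = -35.08 − (-4.903616)·10.4 = 15.917610
ŷ(12) = a + b·12 = 15.917610 + (-4.903616)·12 = -42.925786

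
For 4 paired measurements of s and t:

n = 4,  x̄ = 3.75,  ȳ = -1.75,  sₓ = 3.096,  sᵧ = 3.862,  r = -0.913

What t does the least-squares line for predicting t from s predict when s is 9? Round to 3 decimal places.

b = r · sᵧ/sₓ = -0.913 · 3.862/3.096 = -1.138891
a = ȳ − b·x̄ = -1.75 − (-1.138891)·3.75 = 2.520841
ŷ(9) = a + b·9 = 2.520841 + (-1.138891)·9 = -7.729177

-7.729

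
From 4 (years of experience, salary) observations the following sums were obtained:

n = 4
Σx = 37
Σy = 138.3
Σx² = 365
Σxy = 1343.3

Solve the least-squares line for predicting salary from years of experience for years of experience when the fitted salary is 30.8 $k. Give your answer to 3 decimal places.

7.909

Sxx = Σx² − (Σx)²/n = 365 − 342.25 = 22.75
Sxy = Σxy − (Σx)(Σy)/n = 1343.3 − 1279.275 = 64.025
b = Sxy/Sxx = 64.025/22.75 = 2.814286
a = ȳ − b·x̄ = 34.575 − 2.814286·9.25 = 8.542857
Set a + b·x = 30.8: x = (30.8 − 8.542857) / 2.814286 = 7.908629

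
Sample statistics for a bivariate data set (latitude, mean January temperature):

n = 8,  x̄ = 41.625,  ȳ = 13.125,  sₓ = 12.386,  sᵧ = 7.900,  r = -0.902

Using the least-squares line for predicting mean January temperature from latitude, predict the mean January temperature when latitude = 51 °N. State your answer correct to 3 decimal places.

7.731

b = r · sᵧ/sₓ = -0.902 · 7.9/12.386 = -0.575311
a = ȳ − b·x̄ = 13.125 − (-0.575311)·41.625 = 37.072313
ŷ(51) = a + b·51 = 37.072313 + (-0.575311)·51 = 7.731461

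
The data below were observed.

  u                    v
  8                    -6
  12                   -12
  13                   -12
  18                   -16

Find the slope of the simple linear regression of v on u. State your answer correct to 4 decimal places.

-0.9754

n = 4, Σx = 51, Σy = -46, Σxy = -636, Σx² = 701
Sxx = Σx² − (Σx)²/n = 701 − 650.25 = 50.75
Sxy = Σxy − (Σx)(Σy)/n = -636 − (-586.5) = -49.5
b = Sxy/Sxx = -49.5/50.75 = -0.975369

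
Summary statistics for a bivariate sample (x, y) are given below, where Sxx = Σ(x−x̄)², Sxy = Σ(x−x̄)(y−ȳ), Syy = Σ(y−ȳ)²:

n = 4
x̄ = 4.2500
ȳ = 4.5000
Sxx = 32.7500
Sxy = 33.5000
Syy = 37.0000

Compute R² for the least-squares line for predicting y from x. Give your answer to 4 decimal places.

R² = Sxy²/(Sxx·Syy) = (33.5)²/(32.75·37) = 0.926140

0.9261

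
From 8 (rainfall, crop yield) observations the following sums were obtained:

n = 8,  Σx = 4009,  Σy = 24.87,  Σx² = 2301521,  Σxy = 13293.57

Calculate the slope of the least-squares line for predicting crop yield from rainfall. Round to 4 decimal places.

Sxx = Σx² − (Σx)²/n = 2301521 − 2009010.125 = 292510.875
Sxy = Σxy − (Σx)(Σy)/n = 13293.57 − 12462.97875 = 830.59125
b = Sxy/Sxx = 830.59125/292510.875 = 0.002840

0.0028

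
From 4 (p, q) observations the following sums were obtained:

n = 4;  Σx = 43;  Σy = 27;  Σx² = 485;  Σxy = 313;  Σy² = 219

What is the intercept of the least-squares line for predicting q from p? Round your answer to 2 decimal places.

Sxx = Σx² − (Σx)²/n = 485 − 462.25 = 22.75
Sxy = Σxy − (Σx)(Σy)/n = 313 − 290.25 = 22.75
b = Sxy/Sxx = 22.75/22.75 = 1
a = ȳ − b·x̄ = 6.75 − 1·10.75 = -4

-4.00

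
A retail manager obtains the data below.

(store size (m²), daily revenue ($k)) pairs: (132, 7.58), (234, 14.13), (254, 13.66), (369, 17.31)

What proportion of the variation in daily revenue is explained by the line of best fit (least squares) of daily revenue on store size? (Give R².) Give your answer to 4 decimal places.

n = 4, Σx = 989, Σy = 52.68, Σxy = 14164.01, Σx² = 272857, Σy² = 743.345
Sxx = Σx² − (Σx)²/n = 272857 − 244530.25 = 28326.75
Sxy = Σxy − (Σx)(Σy)/n = 14164.01 − 13025.13 = 1138.88
Syy = Σy² − (Σy)²/n = 743.345 − 693.7956 = 49.5494
R² = Sxy²/(Sxx·Syy) = (1138.88)²/(28326.75·49.5494) = 0.924104

0.9241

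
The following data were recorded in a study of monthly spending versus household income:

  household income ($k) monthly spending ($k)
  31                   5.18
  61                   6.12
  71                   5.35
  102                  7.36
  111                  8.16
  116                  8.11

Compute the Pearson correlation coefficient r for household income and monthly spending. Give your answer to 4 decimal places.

0.9288

n = 6, Σx = 492, Σy = 40.28, Σxy = 3510.99, Σx² = 45904, Σy² = 279.4366
Sxx = Σx² − (Σx)²/n = 45904 − 40344 = 5560
Sxy = Σxy − (Σx)(Σy)/n = 3510.99 − 3302.96 = 208.03
Syy = Σy² − (Σy)²/n = 279.4366 − 270.413067 = 9.023533
r = Sxy/√(Sxx·Syy) = 208.03/√(50170.845333) = 208.03/223.988494 = 0.928753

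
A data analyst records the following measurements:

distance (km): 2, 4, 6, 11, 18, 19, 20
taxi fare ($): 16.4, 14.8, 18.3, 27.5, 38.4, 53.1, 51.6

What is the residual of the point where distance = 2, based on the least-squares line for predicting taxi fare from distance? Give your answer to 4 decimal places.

4.5069

n = 7, Σx = 80, Σy = 220.1, Σxy = 3236.4, Σx² = 1262
Sxx = Σx² − (Σx)²/n = 1262 − 914.285714 = 347.714286
Sxy = Σxy − (Σx)(Σy)/n = 3236.4 − 2515.428571 = 720.971429
b = Sxy/Sxx = 720.971429/347.714286 = 2.073459
a = ȳ − b·x̄ = 31.442857 − 2.073459·11.428571 = 7.746179
ŷ(2) = 7.746179 + 2.073459·2 = 11.893098
residual = y − ŷ = 16.4 − 11.893098 = 4.506902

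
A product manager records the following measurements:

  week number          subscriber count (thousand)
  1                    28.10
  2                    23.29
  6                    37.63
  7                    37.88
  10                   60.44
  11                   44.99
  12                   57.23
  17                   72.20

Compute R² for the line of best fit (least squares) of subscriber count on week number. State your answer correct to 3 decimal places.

0.891

n = 8, Σx = 66, Σy = 361.76, Σxy = 3579.07, Σx² = 744, Σy² = 18348.152
Sxx = Σx² − (Σx)²/n = 744 − 544.5 = 199.5
Sxy = Σxy − (Σx)(Σy)/n = 3579.07 − 2984.52 = 594.55
Syy = Σy² − (Σy)²/n = 18348.152 − 16358.7872 = 1989.3648
R² = Sxy²/(Sxx·Syy) = (594.55)²/(199.5·1989.3648) = 0.890675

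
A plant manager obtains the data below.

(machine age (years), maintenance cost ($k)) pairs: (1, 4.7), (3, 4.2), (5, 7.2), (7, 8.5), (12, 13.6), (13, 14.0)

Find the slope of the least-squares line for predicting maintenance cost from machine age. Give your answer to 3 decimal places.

0.867

n = 6, Σx = 41, Σy = 52.2, Σxy = 458, Σx² = 397
Sxx = Σx² − (Σx)²/n = 397 − 280.166667 = 116.833333
Sxy = Σxy − (Σx)(Σy)/n = 458 − 356.7 = 101.3
b = Sxy/Sxx = 101.3/116.833333 = 0.867047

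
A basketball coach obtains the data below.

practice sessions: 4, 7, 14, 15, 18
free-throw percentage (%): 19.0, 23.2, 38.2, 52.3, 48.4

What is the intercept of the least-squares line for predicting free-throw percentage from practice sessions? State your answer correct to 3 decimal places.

8.476

n = 5, Σx = 58, Σy = 181.1, Σxy = 2428.9, Σx² = 810
Sxx = Σx² − (Σx)²/n = 810 − 672.8 = 137.2
Sxy = Σxy − (Σx)(Σy)/n = 2428.9 − 2100.76 = 328.14
b = Sxy/Sxx = 328.14/137.2 = 2.391691
a = ȳ − b·x̄ = 36.22 − 2.391691·11.6 = 8.476385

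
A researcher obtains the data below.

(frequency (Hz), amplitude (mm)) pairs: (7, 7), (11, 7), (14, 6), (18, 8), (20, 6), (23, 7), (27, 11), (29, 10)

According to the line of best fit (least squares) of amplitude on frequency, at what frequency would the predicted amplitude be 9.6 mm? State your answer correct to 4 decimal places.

30.0104

n = 8, Σx = 149, Σy = 62, Σxy = 1222, Σx² = 3189
Sxx = Σx² − (Σx)²/n = 3189 − 2775.125 = 413.875
Sxy = Σxy − (Σx)(Σy)/n = 1222 − 1154.75 = 67.25
b = Sxy/Sxx = 67.25/413.875 = 0.162489
a = ȳ − b·x̄ = 7.75 − 0.162489·18.625 = 4.723648
Set a + b·x = 9.6: x = (9.6 − 4.723648) / 0.162489 = 30.010409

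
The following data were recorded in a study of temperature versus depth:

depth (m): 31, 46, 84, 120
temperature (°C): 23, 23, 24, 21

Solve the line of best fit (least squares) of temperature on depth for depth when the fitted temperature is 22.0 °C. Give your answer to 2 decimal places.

n = 4, Σx = 281, Σy = 91, Σxy = 6307, Σx² = 24533
Sxx = Σx² − (Σx)²/n = 24533 − 19740.25 = 4792.75
Sxy = Σxy − (Σx)(Σy)/n = 6307 − 6392.75 = -85.75
b = Sxy/Sxx = -85.75/4792.75 = -0.017892
a = ȳ − b·x̄ = 22.75 − (-0.017892)·70.25 = 24.006885
Set a + b·x = 22.0: x = (22.0 − 24.006885) / (-0.017892) = 112.169096

112.17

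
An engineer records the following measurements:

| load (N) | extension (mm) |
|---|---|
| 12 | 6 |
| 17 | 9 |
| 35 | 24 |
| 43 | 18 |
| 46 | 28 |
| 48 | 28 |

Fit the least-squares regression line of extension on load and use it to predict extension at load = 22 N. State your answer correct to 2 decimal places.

12.23

n = 6, Σx = 201, Σy = 113, Σxy = 4471, Σx² = 7927
Sxx = Σx² − (Σx)²/n = 7927 − 6733.5 = 1193.5
Sxy = Σxy − (Σx)(Σy)/n = 4471 − 3785.5 = 685.5
b = Sxy/Sxx = 685.5/1193.5 = 0.574361
a = ȳ − b·x̄ = 18.833333 − 0.574361·33.5 = -0.407764
ŷ(22) = a + b·22 = -0.407764 + 0.574361·22 = 12.228180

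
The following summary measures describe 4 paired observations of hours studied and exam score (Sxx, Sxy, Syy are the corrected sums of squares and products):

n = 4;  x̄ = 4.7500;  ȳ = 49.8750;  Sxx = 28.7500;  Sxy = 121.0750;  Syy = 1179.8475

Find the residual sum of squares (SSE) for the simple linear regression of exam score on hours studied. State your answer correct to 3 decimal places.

669.964

b = Sxy/Sxx = 121.075/28.75 = 4.211304
SSE = Syy − b·Sxy = 1179.8475 − 4.211304·121.075 = 669.963826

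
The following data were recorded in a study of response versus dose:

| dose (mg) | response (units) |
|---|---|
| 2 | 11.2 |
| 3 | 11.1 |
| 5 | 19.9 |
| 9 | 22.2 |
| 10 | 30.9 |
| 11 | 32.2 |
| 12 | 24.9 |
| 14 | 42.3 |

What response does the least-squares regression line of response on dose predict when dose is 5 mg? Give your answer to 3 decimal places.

n = 8, Σx = 66, Σy = 194.7, Σxy = 1909.2, Σx² = 680
Sxx = Σx² − (Σx)²/n = 680 − 544.5 = 135.5
Sxy = Σxy − (Σx)(Σy)/n = 1909.2 − 1606.275 = 302.925
b = Sxy/Sxx = 302.925/135.5 = 2.235609
a = ȳ − b·x̄ = 24.3375 − 2.235609·8.25 = 5.893727
ŷ(5) = a + b·5 = 5.893727 + 2.235609·5 = 17.071771

17.072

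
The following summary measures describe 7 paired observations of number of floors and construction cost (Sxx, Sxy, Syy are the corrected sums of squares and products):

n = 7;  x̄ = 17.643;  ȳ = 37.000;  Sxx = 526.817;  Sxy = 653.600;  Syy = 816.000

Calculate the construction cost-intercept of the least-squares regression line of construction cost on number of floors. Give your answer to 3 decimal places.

b = Sxy/Sxx = 653.6/526.817 = 1.240659
a = ȳ − b·x̄ = 37 − 1.240659·17.643 = 15.111062

15.111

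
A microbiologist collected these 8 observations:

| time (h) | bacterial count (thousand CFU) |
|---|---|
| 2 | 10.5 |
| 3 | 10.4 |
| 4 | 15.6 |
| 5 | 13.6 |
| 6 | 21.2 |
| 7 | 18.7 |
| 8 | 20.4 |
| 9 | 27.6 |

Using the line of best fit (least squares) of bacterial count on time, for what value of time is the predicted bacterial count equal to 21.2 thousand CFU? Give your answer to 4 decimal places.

7.2781

n = 8, Σx = 44, Σy = 138, Σxy = 852.3, Σx² = 284
Sxx = Σx² − (Σx)²/n = 284 − 242 = 42
Sxy = Σxy − (Σx)(Σy)/n = 852.3 − 759 = 93.3
b = Sxy/Sxx = 93.3/42 = 2.221429
a = ȳ − b·x̄ = 17.25 − 2.221429·5.5 = 5.032143
Set a + b·x = 21.2: x = (21.2 − 5.032143) / 2.221429 = 7.278135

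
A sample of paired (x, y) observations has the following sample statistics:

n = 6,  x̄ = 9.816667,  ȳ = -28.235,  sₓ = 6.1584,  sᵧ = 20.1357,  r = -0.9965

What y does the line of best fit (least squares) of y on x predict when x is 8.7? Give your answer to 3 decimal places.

-24.597

b = r · sᵧ/sₓ = -0.9965 · 20.1357/6.1584 = -3.258188
a = ȳ − b·x̄ = -28.235 − (-3.258188)·9.816667 = 3.749547
ŷ(8.7) = a + b·8.7 = 3.749547 + (-3.258188)·8.7 = -24.596689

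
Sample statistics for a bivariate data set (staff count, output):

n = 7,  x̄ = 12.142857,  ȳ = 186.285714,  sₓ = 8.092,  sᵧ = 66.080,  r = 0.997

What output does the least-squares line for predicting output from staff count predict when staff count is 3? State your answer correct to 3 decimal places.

111.848

b = r · sᵧ/sₓ = 0.997 · 66.08/8.092 = 8.141592
a = ȳ − b·x̄ = 186.285714 − 8.141592·12.142857 = 87.423530
ŷ(3) = a + b·3 = 87.423530 + 8.141592·3 = 111.848305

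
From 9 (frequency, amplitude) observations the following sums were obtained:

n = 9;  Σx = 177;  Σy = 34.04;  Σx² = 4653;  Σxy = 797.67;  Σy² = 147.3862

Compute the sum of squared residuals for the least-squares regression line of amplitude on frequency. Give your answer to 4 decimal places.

Sxx = Σx² − (Σx)²/n = 4653 − 3481 = 1172
Sxy = Σxy − (Σx)(Σy)/n = 797.67 − 669.453333 = 128.216667
Syy = Σy² − (Σy)²/n = 147.3862 − 128.746844 = 18.639356
b = Sxy/Sxx = 128.216667/1172 = 0.109400
SSE = Syy − b·Sxy = 18.639356 − 0.109400·128.216667 = 4.612467

4.6125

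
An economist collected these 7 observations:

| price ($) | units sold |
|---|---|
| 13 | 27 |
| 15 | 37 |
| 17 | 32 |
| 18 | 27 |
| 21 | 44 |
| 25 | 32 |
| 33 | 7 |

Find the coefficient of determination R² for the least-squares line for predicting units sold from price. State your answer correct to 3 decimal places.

n = 7, Σx = 142, Σy = 206, Σxy = 3891, Σx² = 3162, Σy² = 6860
Sxx = Σx² − (Σx)²/n = 3162 − 2880.571429 = 281.428571
Sxy = Σxy − (Σx)(Σy)/n = 3891 − 4178.857143 = -287.857143
Syy = Σy² − (Σy)²/n = 6860 − 6062.285714 = 797.714286
R² = Sxy²/(Sxx·Syy) = (-287.857143)²/(281.428571·797.714286) = 0.369095

0.369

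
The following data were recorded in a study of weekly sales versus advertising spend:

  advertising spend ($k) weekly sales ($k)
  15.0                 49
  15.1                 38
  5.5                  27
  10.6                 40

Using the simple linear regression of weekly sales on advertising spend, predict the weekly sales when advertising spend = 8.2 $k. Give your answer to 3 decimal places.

32.957

n = 4, Σx = 46.2, Σy = 154, Σxy = 1881.3, Σx² = 595.62
Sxx = Σx² − (Σx)²/n = 595.62 − 533.61 = 62.01
Sxy = Σxy − (Σx)(Σy)/n = 1881.3 − 1778.7 = 102.6
b = Sxy/Sxx = 102.6/62.01 = 1.654572
a = ȳ − b·x̄ = 38.5 − 1.654572·11.55 = 19.389695
ŷ(8.2) = a + b·8.2 = 19.389695 + 1.654572·8.2 = 32.957184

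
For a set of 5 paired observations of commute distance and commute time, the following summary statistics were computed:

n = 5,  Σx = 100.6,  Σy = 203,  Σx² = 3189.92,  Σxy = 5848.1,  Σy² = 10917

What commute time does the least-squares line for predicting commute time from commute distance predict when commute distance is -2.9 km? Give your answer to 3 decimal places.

5.774

Sxx = Σx² − (Σx)²/n = 3189.92 − 2024.072 = 1165.848
Sxy = Σxy − (Σx)(Σy)/n = 5848.1 − 4084.36 = 1763.74
b = Sxy/Sxx = 1763.74/1165.848 = 1.512839
a = ȳ − b·x̄ = 40.6 − 1.512839·20.12 = 10.161685
ŷ(-2.9) = a + b·-2.9 = 10.161685 + 1.512839·(-2.9) = 5.774453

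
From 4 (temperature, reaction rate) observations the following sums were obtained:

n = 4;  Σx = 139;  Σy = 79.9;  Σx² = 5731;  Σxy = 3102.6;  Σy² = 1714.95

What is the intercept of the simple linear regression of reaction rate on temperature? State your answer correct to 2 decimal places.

Sxx = Σx² − (Σx)²/n = 5731 − 4830.25 = 900.75
Sxy = Σxy − (Σx)(Σy)/n = 3102.6 − 2776.525 = 326.075
b = Sxy/Sxx = 326.075/900.75 = 0.362004
a = ȳ − b·x̄ = 19.975 − 0.362004·34.75 = 7.395365

7.40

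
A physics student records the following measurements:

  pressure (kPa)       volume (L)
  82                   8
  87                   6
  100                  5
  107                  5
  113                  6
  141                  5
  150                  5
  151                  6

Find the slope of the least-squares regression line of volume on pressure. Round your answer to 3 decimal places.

-0.019

n = 8, Σx = 931, Σy = 46, Σxy = 5252, Σx² = 113693
Sxx = Σx² − (Σx)²/n = 113693 − 108345.125 = 5347.875
Sxy = Σxy − (Σx)(Σy)/n = 5252 − 5353.25 = -101.25
b = Sxy/Sxx = -101.25/5347.875 = -0.018933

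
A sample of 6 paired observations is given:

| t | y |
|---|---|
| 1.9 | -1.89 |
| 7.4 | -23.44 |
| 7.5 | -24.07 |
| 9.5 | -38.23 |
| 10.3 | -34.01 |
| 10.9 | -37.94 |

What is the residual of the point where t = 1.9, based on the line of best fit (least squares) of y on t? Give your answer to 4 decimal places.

n = 6, Σx = 47.5, Σy = -159.58, Σxy = -1484.606, Σx² = 429.77
Sxx = Σx² − (Σx)²/n = 429.77 − 376.041667 = 53.728333
Sxy = Σxy − (Σx)(Σy)/n = -1484.606 − (-1263.341667) = -221.264333
b = Sxy/Sxx = -221.264333/53.728333 = -4.118206
a = ȳ − b·x̄ = -26.596667 − (-4.118206)·7.916667 = 6.005796
ŷ(1.9) = 6.005796 + (-4.118206)·1.9 = -1.818795
residual = y − ŷ = -1.89 − (-1.818795) = -0.071205

-0.0712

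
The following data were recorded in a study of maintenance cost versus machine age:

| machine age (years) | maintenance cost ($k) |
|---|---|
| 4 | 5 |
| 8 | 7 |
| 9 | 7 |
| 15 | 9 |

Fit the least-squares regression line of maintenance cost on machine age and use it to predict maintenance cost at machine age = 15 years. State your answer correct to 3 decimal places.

9.129

n = 4, Σx = 36, Σy = 28, Σxy = 274, Σx² = 386
Sxx = Σx² − (Σx)²/n = 386 − 324 = 62
Sxy = Σxy − (Σx)(Σy)/n = 274 − 252 = 22
b = Sxy/Sxx = 22/62 = 0.354839
a = ȳ − b·x̄ = 7 − 0.354839·9 = 3.806452
ŷ(15) = a + b·15 = 3.806452 + 0.354839·15 = 9.129032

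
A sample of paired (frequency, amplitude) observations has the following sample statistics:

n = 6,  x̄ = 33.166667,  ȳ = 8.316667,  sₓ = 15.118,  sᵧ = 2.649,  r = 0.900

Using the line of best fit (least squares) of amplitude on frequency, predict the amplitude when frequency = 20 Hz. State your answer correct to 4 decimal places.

b = r · sᵧ/sₓ = 0.9 · 2.649/15.118 = 0.157699
a = ȳ − b·x̄ = 8.316667 − 0.157699·33.166667 = 3.086302
ŷ(20) = a + b·20 = 3.086302 + 0.157699·20 = 6.240291

6.2403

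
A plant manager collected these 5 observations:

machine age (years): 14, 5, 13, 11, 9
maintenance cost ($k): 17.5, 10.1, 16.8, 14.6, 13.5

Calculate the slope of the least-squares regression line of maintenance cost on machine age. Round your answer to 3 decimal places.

0.820

n = 5, Σx = 52, Σy = 72.5, Σxy = 796, Σx² = 592
Sxx = Σx² − (Σx)²/n = 592 − 540.8 = 51.2
Sxy = Σxy − (Σx)(Σy)/n = 796 − 754 = 42
b = Sxy/Sxx = 42/51.2 = 0.820312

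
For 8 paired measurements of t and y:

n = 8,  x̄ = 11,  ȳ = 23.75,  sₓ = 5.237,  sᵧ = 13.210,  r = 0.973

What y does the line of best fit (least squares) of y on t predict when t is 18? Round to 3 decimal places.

40.930

b = r · sᵧ/sₓ = 0.973 · 13.21/5.237 = 2.454331
a = ȳ − b·x̄ = 23.75 − 2.454331·11 = -3.247638
ŷ(18) = a + b·18 = -3.247638 + 2.454331·18 = 40.930315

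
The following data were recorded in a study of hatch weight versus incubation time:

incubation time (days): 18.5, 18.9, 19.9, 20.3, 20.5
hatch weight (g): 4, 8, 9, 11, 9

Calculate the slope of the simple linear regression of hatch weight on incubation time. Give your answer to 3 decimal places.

2.487

n = 5, Σx = 98.1, Σy = 41, Σxy = 812.1, Σx² = 1927.81
Sxx = Σx² − (Σx)²/n = 1927.81 − 1924.722 = 3.088
Sxy = Σxy − (Σx)(Σy)/n = 812.1 − 804.42 = 7.68
b = Sxy/Sxx = 7.68/3.088 = 2.487047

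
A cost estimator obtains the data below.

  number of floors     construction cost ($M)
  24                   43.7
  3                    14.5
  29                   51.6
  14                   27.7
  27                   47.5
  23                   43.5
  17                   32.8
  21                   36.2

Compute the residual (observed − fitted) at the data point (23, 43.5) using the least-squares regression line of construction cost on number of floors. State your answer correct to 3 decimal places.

n = 8, Σx = 158, Σy = 297.5, Σxy = 6577.3, Σx² = 3610
Sxx = Σx² − (Σx)²/n = 3610 − 3120.5 = 489.5
Sxy = Σxy − (Σx)(Σy)/n = 6577.3 − 5875.625 = 701.675
b = Sxy/Sxx = 701.675/489.5 = 1.433453
a = ȳ − b·x̄ = 37.1875 − 1.433453·19.75 = 8.876813
ŷ(23) = 8.876813 + 1.433453·23 = 41.846221
residual = y − ŷ = 43.5 − 41.846221 = 1.653779

1.654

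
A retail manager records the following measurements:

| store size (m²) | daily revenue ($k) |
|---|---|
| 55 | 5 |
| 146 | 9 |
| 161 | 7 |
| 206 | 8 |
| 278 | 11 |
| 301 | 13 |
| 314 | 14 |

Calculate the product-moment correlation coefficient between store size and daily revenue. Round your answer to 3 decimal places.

n = 7, Σx = 1461, Σy = 67, Σxy = 15731, Σx² = 359179, Σy² = 705
Sxx = Σx² − (Σx)²/n = 359179 − 304931.571429 = 54247.428571
Sxy = Σxy − (Σx)(Σy)/n = 15731 − 13983.857143 = 1747.142857
Syy = Σy² − (Σy)²/n = 705 − 641.285714 = 63.714286
r = Sxy/√(Sxx·Syy) = 1747.142857/√(3456336.163265) = 1747.142857/1859.122418 = 0.939768

0.940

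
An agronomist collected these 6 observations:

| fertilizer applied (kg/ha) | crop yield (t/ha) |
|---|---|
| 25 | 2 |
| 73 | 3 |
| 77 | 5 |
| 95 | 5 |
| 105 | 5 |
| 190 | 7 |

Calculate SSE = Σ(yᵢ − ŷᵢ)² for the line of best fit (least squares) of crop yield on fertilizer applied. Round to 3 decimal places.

n = 6, Σx = 565, Σy = 27, Σxy = 2984, Σx² = 68033, Σy² = 137
Sxx = Σx² − (Σx)²/n = 68033 − 53204.166667 = 14828.833333
Sxy = Σxy − (Σx)(Σy)/n = 2984 − 2542.5 = 441.5
Syy = Σy² − (Σy)²/n = 137 − 121.5 = 15.5
b = Sxy/Sxx = 441.5/14828.833333 = 0.029773
SSE = Syy − b·Sxy = 15.5 − 0.029773·441.5 = 2.355186

2.355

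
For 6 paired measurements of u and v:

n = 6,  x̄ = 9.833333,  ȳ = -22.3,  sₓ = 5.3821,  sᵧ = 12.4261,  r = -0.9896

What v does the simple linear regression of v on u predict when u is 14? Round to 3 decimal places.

b = r · sᵧ/sₓ = -0.9896 · 12.4261/5.3821 = -2.284771
a = ȳ − b·x̄ = -22.3 − (-2.284771)·9.833333 = 0.166919
ŷ(14) = a + b·14 = 0.166919 + (-2.284771)·14 = -31.819882

-31.820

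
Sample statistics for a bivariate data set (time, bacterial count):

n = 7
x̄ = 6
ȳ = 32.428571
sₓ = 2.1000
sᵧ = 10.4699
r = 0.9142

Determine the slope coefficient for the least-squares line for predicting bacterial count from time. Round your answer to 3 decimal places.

b = r · sᵧ/sₓ = 0.9142 · 10.4699/2.1 = 4.557896

4.558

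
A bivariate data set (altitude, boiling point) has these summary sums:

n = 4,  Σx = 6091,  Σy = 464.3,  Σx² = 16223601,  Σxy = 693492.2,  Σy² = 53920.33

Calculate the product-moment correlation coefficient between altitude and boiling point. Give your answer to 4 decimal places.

Sxx = Σx² − (Σx)²/n = 16223601 − 9275070.25 = 6948530.75
Sxy = Σxy − (Σx)(Σy)/n = 693492.2 − 707012.825 = -13520.625
Syy = Σy² − (Σy)²/n = 53920.33 − 53893.6225 = 26.7075
r = Sxy/√(Sxx·Syy) = -13520.625/√(185577885.005625) = -13520.625/13622.697420 = -0.992507

-0.9925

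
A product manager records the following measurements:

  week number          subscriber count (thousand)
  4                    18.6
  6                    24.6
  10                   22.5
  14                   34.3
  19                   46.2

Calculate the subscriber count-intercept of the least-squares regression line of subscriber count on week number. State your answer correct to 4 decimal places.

n = 5, Σx = 53, Σy = 146.2, Σxy = 1805, Σx² = 709
Sxx = Σx² − (Σx)²/n = 709 − 561.8 = 147.2
Sxy = Σxy − (Σx)(Σy)/n = 1805 − 1549.72 = 255.28
b = Sxy/Sxx = 255.28/147.2 = 1.734239
a = ȳ − b·x̄ = 29.24 − 1.734239·10.6 = 10.857065

10.8571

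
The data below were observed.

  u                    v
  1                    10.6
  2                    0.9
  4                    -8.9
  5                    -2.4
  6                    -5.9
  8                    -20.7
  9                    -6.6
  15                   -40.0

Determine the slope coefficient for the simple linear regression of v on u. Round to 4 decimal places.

-3.1495

n = 8, Σx = 50, Σy = -73, Σxy = -895.6, Σx² = 452
Sxx = Σx² − (Σx)²/n = 452 − 312.5 = 139.5
Sxy = Σxy − (Σx)(Σy)/n = -895.6 − (-456.25) = -439.35
b = Sxy/Sxx = -439.35/139.5 = -3.149462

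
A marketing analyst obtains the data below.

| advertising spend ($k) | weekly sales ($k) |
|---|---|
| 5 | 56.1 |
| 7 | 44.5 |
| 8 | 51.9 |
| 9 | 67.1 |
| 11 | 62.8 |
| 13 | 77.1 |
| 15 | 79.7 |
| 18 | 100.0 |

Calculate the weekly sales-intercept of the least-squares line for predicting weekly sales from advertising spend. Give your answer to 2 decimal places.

n = 8, Σx = 86, Σy = 539.2, Σxy = 6299.7, Σx² = 1058
Sxx = Σx² − (Σx)²/n = 1058 − 924.5 = 133.5
Sxy = Σxy − (Σx)(Σy)/n = 6299.7 − 5796.4 = 503.3
b = Sxy/Sxx = 503.3/133.5 = 3.770037
a = ȳ − b·x̄ = 67.4 − 3.770037·10.75 = 26.872097

26.87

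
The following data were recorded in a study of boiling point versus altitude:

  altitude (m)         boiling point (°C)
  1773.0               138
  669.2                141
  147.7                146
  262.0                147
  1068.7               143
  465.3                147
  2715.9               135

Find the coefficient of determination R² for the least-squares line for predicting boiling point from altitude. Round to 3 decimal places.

0.876

n = 7, Σx = 7101.8, Σy = 997, Σxy = 986979.1, Σx² = 12416553.52, Σy² = 142133
Sxx = Σx² − (Σx)²/n = 12416553.52 − 7205080.462857 = 5211473.057143
Sxy = Σxy − (Σx)(Σy)/n = 986979.1 − 1011499.228571 = -24520.128571
Syy = Σy² − (Σy)²/n = 142133 − 142001.285714 = 131.714286
R² = Sxy²/(Sxx·Syy) = (-24520.128571)²/(5211473.057143·131.714286) = 0.875895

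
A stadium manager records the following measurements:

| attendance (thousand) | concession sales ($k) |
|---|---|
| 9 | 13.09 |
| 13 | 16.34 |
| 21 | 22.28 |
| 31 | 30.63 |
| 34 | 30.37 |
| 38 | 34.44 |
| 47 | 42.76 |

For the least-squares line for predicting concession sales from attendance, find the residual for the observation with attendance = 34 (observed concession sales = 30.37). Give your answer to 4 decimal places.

-1.6253

n = 7, Σx = 193, Σy = 189.91, Σxy = 6098.66, Σx² = 6461
Sxx = Σx² − (Σx)²/n = 6461 − 5321.285714 = 1139.714286
Sxy = Σxy − (Σx)(Σy)/n = 6098.66 − 5236.09 = 862.57
b = Sxy/Sxx = 862.57/1139.714286 = 0.756830
a = ȳ − b·x̄ = 27.13 − 0.756830·27.571429 = 6.263115
ŷ(34) = 6.263115 + 0.756830·34 = 31.995336
residual = y − ŷ = 30.37 − 31.995336 = -1.625336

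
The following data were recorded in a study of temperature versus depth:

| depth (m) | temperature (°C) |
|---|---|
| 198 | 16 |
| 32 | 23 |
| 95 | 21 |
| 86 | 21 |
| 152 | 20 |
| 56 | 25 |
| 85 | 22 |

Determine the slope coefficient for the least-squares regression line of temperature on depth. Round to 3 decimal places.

n = 7, Σx = 704, Σy = 148, Σxy = 14015, Σx² = 90114
Sxx = Σx² − (Σx)²/n = 90114 − 70802.285714 = 19311.714286
Sxy = Σxy − (Σx)(Σy)/n = 14015 − 14884.571429 = -869.571429
b = Sxy/Sxx = -869.571429/19311.714286 = -0.045028

-0.045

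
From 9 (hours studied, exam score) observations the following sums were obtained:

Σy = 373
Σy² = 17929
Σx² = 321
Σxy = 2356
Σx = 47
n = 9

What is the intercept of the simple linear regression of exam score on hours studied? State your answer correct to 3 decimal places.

Sxx = Σx² − (Σx)²/n = 321 − 245.444444 = 75.555556
Sxy = Σxy − (Σx)(Σy)/n = 2356 − 1947.888889 = 408.111111
b = Sxy/Sxx = 408.111111/75.555556 = 5.401471
a = ȳ − b·x̄ = 41.444444 − 5.401471·5.222222 = 13.236765

13.237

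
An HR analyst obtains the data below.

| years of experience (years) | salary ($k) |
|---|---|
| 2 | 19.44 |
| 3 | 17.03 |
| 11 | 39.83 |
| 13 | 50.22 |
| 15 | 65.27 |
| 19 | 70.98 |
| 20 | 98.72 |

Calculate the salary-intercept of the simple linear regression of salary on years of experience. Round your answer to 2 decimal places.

n = 7, Σx = 83, Σy = 361.49, Σxy = 5483.03, Σx² = 1289
Sxx = Σx² − (Σx)²/n = 1289 − 984.142857 = 304.857143
Sxy = Σxy − (Σx)(Σy)/n = 5483.03 − 4286.238571 = 1196.791429
b = Sxy/Sxx = 1196.791429/304.857143 = 3.925745
a = ȳ − b·x̄ = 51.641429 − 3.925745·11.857143 = 5.093308

5.09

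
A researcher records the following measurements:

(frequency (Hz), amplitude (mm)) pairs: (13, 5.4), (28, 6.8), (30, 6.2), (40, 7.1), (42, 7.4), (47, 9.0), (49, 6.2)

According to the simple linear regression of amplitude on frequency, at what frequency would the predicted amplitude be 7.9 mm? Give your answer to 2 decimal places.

53.00

n = 7, Σx = 249, Σy = 48.1, Σxy = 1768.2, Σx² = 9827
Sxx = Σx² − (Σx)²/n = 9827 − 8857.285714 = 969.714286
Sxy = Σxy − (Σx)(Σy)/n = 1768.2 − 1710.985714 = 57.214286
b = Sxy/Sxx = 57.214286/969.714286 = 0.059001
a = ȳ − b·x̄ = 6.871429 − 0.059001·35.571429 = 4.772672
Set a + b·x = 7.9: x = (7.9 − 4.772672) / 0.059001 = 53.004494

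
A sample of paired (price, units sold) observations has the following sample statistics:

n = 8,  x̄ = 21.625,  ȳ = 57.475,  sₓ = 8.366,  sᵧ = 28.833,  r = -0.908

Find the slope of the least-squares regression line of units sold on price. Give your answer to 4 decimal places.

-3.1294

b = r · sᵧ/sₓ = -0.908 · 28.833/8.366 = -3.129377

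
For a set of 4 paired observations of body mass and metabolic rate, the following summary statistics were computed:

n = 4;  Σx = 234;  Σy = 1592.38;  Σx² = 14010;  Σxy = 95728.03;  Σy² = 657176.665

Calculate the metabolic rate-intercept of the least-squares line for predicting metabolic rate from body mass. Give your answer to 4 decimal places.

-70.9620

Sxx = Σx² − (Σx)²/n = 14010 − 13689 = 321
Sxy = Σxy − (Σx)(Σy)/n = 95728.03 − 93154.23 = 2573.8
b = Sxy/Sxx = 2573.8/321 = 8.018069
a = ȳ − b·x̄ = 398.095 − 8.018069·58.5 = -70.962009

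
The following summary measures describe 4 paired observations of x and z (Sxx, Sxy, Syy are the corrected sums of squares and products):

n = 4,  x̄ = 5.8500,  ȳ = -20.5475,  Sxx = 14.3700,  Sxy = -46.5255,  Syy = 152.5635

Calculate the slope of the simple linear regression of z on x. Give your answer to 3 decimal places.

-3.238

b = Sxy/Sxx = -46.5255/14.37 = -3.237683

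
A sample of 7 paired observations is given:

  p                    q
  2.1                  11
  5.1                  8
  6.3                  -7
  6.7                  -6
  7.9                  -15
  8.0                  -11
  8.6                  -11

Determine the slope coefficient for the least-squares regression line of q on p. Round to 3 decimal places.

-4.128

n = 7, Σx = 44.7, Σy = -31, Σxy = -321.5, Σx² = 315.37
Sxx = Σx² − (Σx)²/n = 315.37 − 285.441429 = 29.928571
Sxy = Σxy − (Σx)(Σy)/n = -321.5 − (-197.957143) = -123.542857
b = Sxy/Sxx = -123.542857/29.928571 = -4.127924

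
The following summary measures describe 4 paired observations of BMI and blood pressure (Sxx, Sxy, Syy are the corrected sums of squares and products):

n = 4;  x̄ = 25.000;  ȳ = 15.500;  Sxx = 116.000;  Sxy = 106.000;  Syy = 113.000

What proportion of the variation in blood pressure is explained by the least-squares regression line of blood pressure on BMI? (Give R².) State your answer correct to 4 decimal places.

R² = Sxy²/(Sxx·Syy) = (106)²/(116·113) = 0.857186

0.8572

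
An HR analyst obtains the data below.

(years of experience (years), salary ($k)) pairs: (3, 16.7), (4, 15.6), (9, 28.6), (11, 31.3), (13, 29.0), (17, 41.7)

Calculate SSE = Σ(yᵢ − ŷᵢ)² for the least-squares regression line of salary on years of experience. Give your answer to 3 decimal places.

n = 6, Σx = 57, Σy = 162.9, Σxy = 1800.1, Σx² = 685, Σy² = 4899.79
Sxx = Σx² − (Σx)²/n = 685 − 541.5 = 143.5
Sxy = Σxy − (Σx)(Σy)/n = 1800.1 − 1547.55 = 252.55
Syy = Σy² − (Σy)²/n = 4899.79 − 4422.735 = 477.055
b = Sxy/Sxx = 252.55/143.5 = 1.759930
SSE = Syy − b·Sxy = 477.055 − 1.759930·252.55 = 32.584599

32.585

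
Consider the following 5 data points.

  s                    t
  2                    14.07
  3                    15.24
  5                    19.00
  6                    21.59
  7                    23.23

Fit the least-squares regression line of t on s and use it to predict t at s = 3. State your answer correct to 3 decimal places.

n = 5, Σx = 23, Σy = 93.13, Σxy = 461.01, Σx² = 123
Sxx = Σx² − (Σx)²/n = 123 − 105.8 = 17.2
Sxy = Σxy − (Σx)(Σy)/n = 461.01 − 428.398 = 32.612
b = Sxy/Sxx = 32.612/17.2 = 1.896047
a = ȳ − b·x̄ = 18.626 − 1.896047·4.6 = 9.904186
ŷ(3) = a + b·3 = 9.904186 + 1.896047·3 = 15.592326

15.592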